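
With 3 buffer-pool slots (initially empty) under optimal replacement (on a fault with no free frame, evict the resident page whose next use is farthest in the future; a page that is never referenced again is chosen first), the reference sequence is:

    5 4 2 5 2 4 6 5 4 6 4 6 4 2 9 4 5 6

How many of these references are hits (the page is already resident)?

5 → miss, frames {5}
4 → miss, frames {5,4}
2 → miss, frames {5,4,2}
5 → hit
2 → hit
4 → hit
6 → miss, evict 2, frames {5,4,6}
5 → hit
4 → hit
6 → hit
4 → hit
6 → hit
4 → hit
2 → miss, evict 6, frames {5,4,2}
9 → miss, evict 2, frames {5,4,9}
4 → hit
5 → hit
6 → miss, evict 9, frames {5,4,6}
Hits: 11.

11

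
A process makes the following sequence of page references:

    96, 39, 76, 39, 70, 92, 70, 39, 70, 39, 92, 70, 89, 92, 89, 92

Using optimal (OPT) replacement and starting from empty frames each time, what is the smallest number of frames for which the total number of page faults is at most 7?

f=1: 16 faults
f=2: 8 faults
f=3: 6 faults
f=4: 6 faults
f=5: 6 faults
f=6: 6 faults
Smallest f with faults ≤ 7 is 3.

3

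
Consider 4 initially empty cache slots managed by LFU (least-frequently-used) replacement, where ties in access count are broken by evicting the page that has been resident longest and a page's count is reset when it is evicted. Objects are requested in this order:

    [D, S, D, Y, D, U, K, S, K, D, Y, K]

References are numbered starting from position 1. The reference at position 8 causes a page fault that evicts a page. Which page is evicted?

Y

pos 1: D -> fault, frames [D]
pos 2: S -> fault, frames [D, S]
pos 3: D -> hit
pos 4: Y -> fault, frames [D, S, Y]
pos 5: D -> hit
pos 6: U -> fault, frames [D, S, Y, U]
pos 7: K -> fault, evict S, frames [D, Y, U, K]
pos 8: S -> fault, evict Y, frames [D, U, K, S]
At position 8, page Y is evicted.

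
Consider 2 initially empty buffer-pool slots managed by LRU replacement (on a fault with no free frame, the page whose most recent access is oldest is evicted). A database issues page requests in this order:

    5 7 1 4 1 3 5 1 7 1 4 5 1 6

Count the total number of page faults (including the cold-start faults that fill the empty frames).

12

5 → miss, frames (5)
7 → miss, frames (5 7)
1 → miss, evict 5, frames (7 1)
4 → miss, evict 7, frames (1 4)
1 → hit
3 → miss, evict 4, frames (1 3)
5 → miss, evict 1, frames (3 5)
1 → miss, evict 3, frames (5 1)
7 → miss, evict 5, frames (1 7)
1 → hit
4 → miss, evict 7, frames (1 4)
5 → miss, evict 1, frames (4 5)
1 → miss, evict 4, frames (5 1)
6 → miss, evict 5, frames (1 6)
Page faults: 12.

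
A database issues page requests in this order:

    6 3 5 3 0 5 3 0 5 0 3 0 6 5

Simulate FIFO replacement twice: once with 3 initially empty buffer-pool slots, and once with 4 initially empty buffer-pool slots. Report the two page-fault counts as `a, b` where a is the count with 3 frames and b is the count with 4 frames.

5, 4

3 frames: F F F . F . . . . . . . F . → 5 faults.
4 frames: F F F . F . . . . . . . . . → 4 faults.
4 < 5: adding a frame reduced faults, as is typical.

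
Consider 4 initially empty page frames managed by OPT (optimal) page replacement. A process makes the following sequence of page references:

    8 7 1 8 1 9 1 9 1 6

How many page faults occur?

8: fault, frames {8}
7: fault, frames {8,7}
1: fault, frames {8,7,1}
8: hit
1: hit
9: fault, frames {8,7,1,9}
1: hit
9: hit
1: hit
6: fault, evict 9, frames {8,7,1,6}
Page faults: 5.

5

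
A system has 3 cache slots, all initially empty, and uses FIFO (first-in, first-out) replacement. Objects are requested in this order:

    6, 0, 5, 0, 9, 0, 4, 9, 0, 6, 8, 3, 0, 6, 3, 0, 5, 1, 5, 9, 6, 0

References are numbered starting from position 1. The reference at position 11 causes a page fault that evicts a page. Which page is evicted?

4

pos 1: 6: miss, frames {6}
pos 2: 0: miss, frames {6,0}
pos 3: 5: miss, frames {6,0,5}
pos 4: 0: hit
pos 5: 9: miss, evict 6, frames {0,5,9}
pos 6: 0: hit
pos 7: 4: miss, evict 0, frames {5,9,4}
pos 8: 9: hit
pos 9: 0: miss, evict 5, frames {9,4,0}
pos 10: 6: miss, evict 9, frames {4,0,6}
pos 11: 8: miss, evict 4, frames {0,6,8}
At position 11, page 4 is evicted.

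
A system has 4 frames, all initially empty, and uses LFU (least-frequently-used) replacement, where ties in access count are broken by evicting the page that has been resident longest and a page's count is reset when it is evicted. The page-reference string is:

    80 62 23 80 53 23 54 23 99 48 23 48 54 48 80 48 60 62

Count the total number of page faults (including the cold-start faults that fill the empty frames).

80 → fault, frames {80}
62 → fault, frames {80,62}
23 → fault, frames {80,62,23}
80 → hit
53 → fault, frames {80,62,23,53}
23 → hit
54 → fault, evict 62, frames {80,23,53,54}
23 → hit
99 → fault, evict 53, frames {80,23,54,99}
48 → fault, evict 54, frames {80,23,99,48}
23 → hit
48 → hit
54 → fault, evict 99, frames {80,23,48,54}
48 → hit
80 → hit
48 → hit
60 → fault, evict 54, frames {80,23,48,60}
62 → fault, evict 60, frames {80,23,48,62}
Page faults: 10.

10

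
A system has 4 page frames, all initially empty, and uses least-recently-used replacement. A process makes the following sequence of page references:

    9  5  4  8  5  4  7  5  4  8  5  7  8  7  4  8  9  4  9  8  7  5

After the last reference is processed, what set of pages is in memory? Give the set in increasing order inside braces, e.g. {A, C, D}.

{5, 7, 8, 9}

9 -> miss, frames {9}
5 -> miss, frames {9,5}
4 -> miss, frames {9,5,4}
8 -> miss, frames {9,5,4,8}
5 -> hit
4 -> hit
7 -> miss, evict 9, frames {8,5,4,7}
5 -> hit
4 -> hit
8 -> hit
5 -> hit
7 -> hit
8 -> hit
7 -> hit
4 -> hit
8 -> hit
9 -> miss, evict 5, frames {7,4,8,9}
4 -> hit
9 -> hit
8 -> hit
7 -> hit
5 -> miss, evict 4, frames {9,8,7,5}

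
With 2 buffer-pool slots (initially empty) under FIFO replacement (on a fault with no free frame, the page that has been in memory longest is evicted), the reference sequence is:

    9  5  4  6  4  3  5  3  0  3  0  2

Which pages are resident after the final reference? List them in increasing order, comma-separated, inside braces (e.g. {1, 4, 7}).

{2, 3}

9 → miss, frames {9}
5 → miss, frames {9,5}
4 → miss, evict 9, frames {5,4}
6 → miss, evict 5, frames {4,6}
4 → hit
3 → miss, evict 4, frames {6,3}
5 → miss, evict 6, frames {3,5}
3 → hit
0 → miss, evict 3, frames {5,0}
3 → miss, evict 5, frames {0,3}
0 → hit
2 → miss, evict 0, frames {3,2}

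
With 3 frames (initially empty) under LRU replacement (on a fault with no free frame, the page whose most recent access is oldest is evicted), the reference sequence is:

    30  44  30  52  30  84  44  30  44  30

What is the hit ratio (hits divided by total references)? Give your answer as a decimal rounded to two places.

30: miss, frames [30]
44: miss, frames [30, 44]
30: hit
52: miss, frames [44, 30, 52]
30: hit
84: miss, evict 44, frames [52, 30, 84]
44: miss, evict 52, frames [30, 84, 44]
30: hit
44: hit
30: hit
Hits: 5 of 10 references → 5/10 = 0.5000.

0.50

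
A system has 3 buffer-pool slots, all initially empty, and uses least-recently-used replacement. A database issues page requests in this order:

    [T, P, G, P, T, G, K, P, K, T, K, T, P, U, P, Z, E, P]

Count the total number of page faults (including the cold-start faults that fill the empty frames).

T → miss, frames {T}
P → miss, frames {T,P}
G → miss, frames {T,P,G}
P → hit
T → hit
G → hit
K → miss, evict P, frames {T,G,K}
P → miss, evict T, frames {G,K,P}
K → hit
T → miss, evict G, frames {P,K,T}
K → hit
T → hit
P → hit
U → miss, evict K, frames {T,P,U}
P → hit
Z → miss, evict T, frames {U,P,Z}
E → miss, evict U, frames {P,Z,E}
P → hit
Page faults: 9.

9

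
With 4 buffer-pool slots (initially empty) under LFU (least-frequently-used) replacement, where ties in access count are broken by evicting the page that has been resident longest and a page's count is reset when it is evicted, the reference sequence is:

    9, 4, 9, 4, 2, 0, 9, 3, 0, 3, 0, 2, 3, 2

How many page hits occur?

8

9 → fault, frames {9}
4 → fault, frames {9,4}
9 → hit
4 → hit
2 → fault, frames {9,4,2}
0 → fault, frames {9,4,2,0}
9 → hit
3 → fault, evict 2, frames {9,4,0,3}
0 → hit
3 → hit
0 → hit
2 → fault, evict 4, frames {9,0,3,2}
3 → hit
2 → hit
Hits: 8.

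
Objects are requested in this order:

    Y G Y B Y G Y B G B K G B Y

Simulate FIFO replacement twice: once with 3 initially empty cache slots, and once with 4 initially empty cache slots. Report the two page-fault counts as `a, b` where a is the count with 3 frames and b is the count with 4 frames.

3 frames: F F . F . . . . . . F . . F → 5 faults.
4 frames: F F . F . . . . . . F . . . → 4 faults.
4 < 5: adding a frame reduced faults, as is typical.

5, 4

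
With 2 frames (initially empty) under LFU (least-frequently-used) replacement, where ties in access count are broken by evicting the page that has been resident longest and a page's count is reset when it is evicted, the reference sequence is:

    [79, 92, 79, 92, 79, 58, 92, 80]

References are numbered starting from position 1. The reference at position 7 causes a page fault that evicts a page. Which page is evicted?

pos 1: 79 → miss, frames [79]
pos 2: 92 → miss, frames [79, 92]
pos 3: 79 → hit
pos 4: 92 → hit
pos 5: 79 → hit
pos 6: 58 → miss, evict 92, frames [79, 58]
pos 7: 92 → miss, evict 58, frames [79, 92]
At position 7, page 58 is evicted.

58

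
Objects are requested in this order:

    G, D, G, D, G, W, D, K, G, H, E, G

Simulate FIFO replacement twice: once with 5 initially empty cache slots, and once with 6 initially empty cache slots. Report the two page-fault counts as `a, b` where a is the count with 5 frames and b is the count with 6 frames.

7, 6

5 frames: F F . . . F . F . F F F → 7 faults.
6 frames: F F . . . F . F . F F . → 6 faults.
6 < 7: adding a frame reduced faults, as is typical.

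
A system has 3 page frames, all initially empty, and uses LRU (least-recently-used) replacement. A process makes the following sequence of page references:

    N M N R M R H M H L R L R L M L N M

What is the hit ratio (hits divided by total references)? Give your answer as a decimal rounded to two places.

0.56

N -> miss, frames {N}
M -> miss, frames {N,M}
N -> hit
R -> miss, frames {M,N,R}
M -> hit
R -> hit
H -> miss, evict N, frames {M,R,H}
M -> hit
H -> hit
L -> miss, evict R, frames {M,H,L}
R -> miss, evict M, frames {H,L,R}
L -> hit
R -> hit
L -> hit
M -> miss, evict H, frames {R,L,M}
L -> hit
N -> miss, evict R, frames {M,L,N}
M -> hit
Hits: 10 of 18 references → 10/18 = 0.5556.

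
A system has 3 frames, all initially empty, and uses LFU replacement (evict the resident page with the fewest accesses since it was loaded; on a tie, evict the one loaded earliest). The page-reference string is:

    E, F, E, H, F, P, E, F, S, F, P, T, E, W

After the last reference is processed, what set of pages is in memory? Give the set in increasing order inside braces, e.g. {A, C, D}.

E: fault, frames [E]
F: fault, frames [E, F]
E: hit
H: fault, frames [E, F, H]
F: hit
P: fault, evict H, frames [E, F, P]
E: hit
F: hit
S: fault, evict P, frames [E, F, S]
F: hit
P: fault, evict S, frames [E, F, P]
T: fault, evict P, frames [E, F, T]
E: hit
W: fault, evict T, frames [E, F, W]

{E, F, W}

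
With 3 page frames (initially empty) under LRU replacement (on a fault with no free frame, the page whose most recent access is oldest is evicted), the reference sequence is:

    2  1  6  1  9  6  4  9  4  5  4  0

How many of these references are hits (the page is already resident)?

5

2: miss, frames {2}
1: miss, frames {2,1}
6: miss, frames {2,1,6}
1: hit
9: miss, evict 2, frames {6,1,9}
6: hit
4: miss, evict 1, frames {9,6,4}
9: hit
4: hit
5: miss, evict 6, frames {9,4,5}
4: hit
0: miss, evict 9, frames {5,4,0}
Hits: 5.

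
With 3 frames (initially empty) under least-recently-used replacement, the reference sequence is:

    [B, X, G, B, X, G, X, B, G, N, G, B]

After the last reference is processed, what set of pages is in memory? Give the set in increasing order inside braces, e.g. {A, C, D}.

B -> fault, frames [B]
X -> fault, frames [B, X]
G -> fault, frames [B, X, G]
B -> hit
X -> hit
G -> hit
X -> hit
B -> hit
G -> hit
N -> fault, evict X, frames [B, G, N]
G -> hit
B -> hit

{B, G, N}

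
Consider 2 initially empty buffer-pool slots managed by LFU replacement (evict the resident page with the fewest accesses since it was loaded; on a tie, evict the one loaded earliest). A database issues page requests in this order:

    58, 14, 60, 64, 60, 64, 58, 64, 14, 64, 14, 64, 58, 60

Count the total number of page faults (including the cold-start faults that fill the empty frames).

8

58 → miss, frames (58)
14 → miss, frames (58 14)
60 → miss, evict 58, frames (14 60)
64 → miss, evict 14, frames (60 64)
60 → hit
64 → hit
58 → miss, evict 60, frames (64 58)
64 → hit
14 → miss, evict 58, frames (64 14)
64 → hit
14 → hit
64 → hit
58 → miss, evict 14, frames (64 58)
60 → miss, evict 58, frames (64 60)
Page faults: 8.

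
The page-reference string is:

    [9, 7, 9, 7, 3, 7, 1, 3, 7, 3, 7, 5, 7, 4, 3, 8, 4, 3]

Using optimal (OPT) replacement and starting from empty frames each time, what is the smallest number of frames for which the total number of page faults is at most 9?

f=1: 18 faults
f=2: 10 faults
f=3: 7 faults
f=4: 7 faults
f=5: 7 faults
f=6: 7 faults
f=7: 7 faults
Smallest f with faults ≤ 9 is 3.

3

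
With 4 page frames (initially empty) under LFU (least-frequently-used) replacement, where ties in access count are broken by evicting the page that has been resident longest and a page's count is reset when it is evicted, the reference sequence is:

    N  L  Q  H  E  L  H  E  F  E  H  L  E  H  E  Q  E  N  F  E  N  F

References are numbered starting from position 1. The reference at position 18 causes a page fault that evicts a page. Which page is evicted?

pos 1: N → fault, frames (N)
pos 2: L → fault, frames (N L)
pos 3: Q → fault, frames (N L Q)
pos 4: H → fault, frames (N L Q H)
pos 5: E → fault, evict N, frames (L Q H E)
pos 6: L → hit
pos 7: H → hit
pos 8: E → hit
pos 9: F → fault, evict Q, frames (L H E F)
pos 10: E → hit
pos 11: H → hit
pos 12: L → hit
pos 13: E → hit
pos 14: H → hit
pos 15: E → hit
pos 16: Q → fault, evict F, frames (L H E Q)
pos 17: E → hit
pos 18: N → fault, evict Q, frames (L H E N)
At position 18, page Q is evicted.

Q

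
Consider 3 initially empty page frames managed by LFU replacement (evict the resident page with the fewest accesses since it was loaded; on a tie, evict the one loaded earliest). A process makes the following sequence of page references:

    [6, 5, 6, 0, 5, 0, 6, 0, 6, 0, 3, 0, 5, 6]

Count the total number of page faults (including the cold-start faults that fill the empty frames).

6: miss, frames (6)
5: miss, frames (6 5)
6: hit
0: miss, frames (6 5 0)
5: hit
0: hit
6: hit
0: hit
6: hit
0: hit
3: miss, evict 5, frames (6 0 3)
0: hit
5: miss, evict 3, frames (6 0 5)
6: hit
Page faults: 5.

5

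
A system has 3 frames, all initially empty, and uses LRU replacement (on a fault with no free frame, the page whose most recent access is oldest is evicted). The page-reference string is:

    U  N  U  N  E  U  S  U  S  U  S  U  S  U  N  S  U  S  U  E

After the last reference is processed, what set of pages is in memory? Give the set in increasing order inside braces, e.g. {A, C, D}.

U -> miss, frames {U}
N -> miss, frames {U,N}
U -> hit
N -> hit
E -> miss, frames {U,N,E}
U -> hit
S -> miss, evict N, frames {E,U,S}
U -> hit
S -> hit
U -> hit
S -> hit
U -> hit
S -> hit
U -> hit
N -> miss, evict E, frames {S,U,N}
S -> hit
U -> hit
S -> hit
U -> hit
E -> miss, evict N, frames {S,U,E}

{E, S, U}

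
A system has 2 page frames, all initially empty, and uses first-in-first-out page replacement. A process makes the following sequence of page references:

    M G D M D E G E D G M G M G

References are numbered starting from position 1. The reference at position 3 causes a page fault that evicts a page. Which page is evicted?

M

pos 1: M: miss, frames (M)
pos 2: G: miss, frames (M G)
pos 3: D: miss, evict M, frames (G D)
At position 3, page M is evicted.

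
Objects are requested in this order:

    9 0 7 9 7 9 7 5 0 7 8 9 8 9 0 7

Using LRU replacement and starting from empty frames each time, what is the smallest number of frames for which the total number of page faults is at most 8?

f=1: 16 faults
f=2: 11 faults
f=3: 9 faults
f=4: 6 faults
f=5: 5 faults
Smallest f with faults ≤ 8 is 4.

4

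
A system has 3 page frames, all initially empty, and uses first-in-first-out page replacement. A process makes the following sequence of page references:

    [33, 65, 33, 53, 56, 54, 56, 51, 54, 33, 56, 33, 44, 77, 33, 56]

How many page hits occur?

4

33 -> miss, frames (33)
65 -> miss, frames (33 65)
33 -> hit
53 -> miss, frames (33 65 53)
56 -> miss, evict 33, frames (65 53 56)
54 -> miss, evict 65, frames (53 56 54)
56 -> hit
51 -> miss, evict 53, frames (56 54 51)
54 -> hit
33 -> miss, evict 56, frames (54 51 33)
56 -> miss, evict 54, frames (51 33 56)
33 -> hit
44 -> miss, evict 51, frames (33 56 44)
77 -> miss, evict 33, frames (56 44 77)
33 -> miss, evict 56, frames (44 77 33)
56 -> miss, evict 44, frames (77 33 56)
Hits: 4.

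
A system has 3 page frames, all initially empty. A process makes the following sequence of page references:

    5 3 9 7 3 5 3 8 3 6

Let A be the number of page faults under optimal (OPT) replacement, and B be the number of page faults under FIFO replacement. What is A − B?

-2

Under OPT: F F F F . . . F . F → 6 faults.
Under FIFO: F F F F . F F F . F → 8 faults.
A − B = 6 − 8 = -2.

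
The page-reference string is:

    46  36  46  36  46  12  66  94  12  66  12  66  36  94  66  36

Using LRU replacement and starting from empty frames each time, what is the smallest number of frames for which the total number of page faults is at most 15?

2

f=1: 16 faults
f=2: 11 faults
f=3: 7 faults
f=4: 6 faults
f=5: 5 faults
Smallest f with faults ≤ 15 is 2.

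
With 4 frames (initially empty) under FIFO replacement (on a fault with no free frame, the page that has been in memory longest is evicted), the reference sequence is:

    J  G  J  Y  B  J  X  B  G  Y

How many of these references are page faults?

J: fault, frames {J}
G: fault, frames {J,G}
J: hit
Y: fault, frames {J,G,Y}
B: fault, frames {J,G,Y,B}
J: hit
X: fault, evict J, frames {G,Y,B,X}
B: hit
G: hit
Y: hit
Page faults: 5.

5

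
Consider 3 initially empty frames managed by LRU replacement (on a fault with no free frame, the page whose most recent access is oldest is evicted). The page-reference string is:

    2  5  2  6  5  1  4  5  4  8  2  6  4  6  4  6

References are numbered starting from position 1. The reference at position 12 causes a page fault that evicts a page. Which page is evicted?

4

pos 1: 2 -> miss, frames [2]
pos 2: 5 -> miss, frames [2, 5]
pos 3: 2 -> hit
pos 4: 6 -> miss, frames [5, 2, 6]
pos 5: 5 -> hit
pos 6: 1 -> miss, evict 2, frames [6, 5, 1]
pos 7: 4 -> miss, evict 6, frames [5, 1, 4]
pos 8: 5 -> hit
pos 9: 4 -> hit
pos 10: 8 -> miss, evict 1, frames [5, 4, 8]
pos 11: 2 -> miss, evict 5, frames [4, 8, 2]
pos 12: 6 -> miss, evict 4, frames [8, 2, 6]
At position 12, page 4 is evicted.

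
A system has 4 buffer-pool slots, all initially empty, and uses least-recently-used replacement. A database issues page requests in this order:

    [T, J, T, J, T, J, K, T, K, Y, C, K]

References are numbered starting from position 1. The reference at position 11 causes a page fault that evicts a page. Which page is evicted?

pos 1: T -> fault, frames {T}
pos 2: J -> fault, frames {T,J}
pos 3: T -> hit
pos 4: J -> hit
pos 5: T -> hit
pos 6: J -> hit
pos 7: K -> fault, frames {T,J,K}
pos 8: T -> hit
pos 9: K -> hit
pos 10: Y -> fault, frames {J,T,K,Y}
pos 11: C -> fault, evict J, frames {T,K,Y,C}
At position 11, page J is evicted.

J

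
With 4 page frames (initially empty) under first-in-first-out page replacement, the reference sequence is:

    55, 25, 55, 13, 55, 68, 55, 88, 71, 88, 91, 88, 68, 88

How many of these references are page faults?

55 → fault, frames (55)
25 → fault, frames (55 25)
55 → hit
13 → fault, frames (55 25 13)
55 → hit
68 → fault, frames (55 25 13 68)
55 → hit
88 → fault, evict 55, frames (25 13 68 88)
71 → fault, evict 25, frames (13 68 88 71)
88 → hit
91 → fault, evict 13, frames (68 88 71 91)
88 → hit
68 → hit
88 → hit
Page faults: 7.

7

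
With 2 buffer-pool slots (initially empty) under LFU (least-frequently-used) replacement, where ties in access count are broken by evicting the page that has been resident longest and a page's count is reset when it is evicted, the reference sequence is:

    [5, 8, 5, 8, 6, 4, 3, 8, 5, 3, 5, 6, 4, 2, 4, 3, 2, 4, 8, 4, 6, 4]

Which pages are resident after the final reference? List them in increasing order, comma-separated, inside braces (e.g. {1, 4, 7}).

{4, 8}

5 → miss, frames [5]
8 → miss, frames [5, 8]
5 → hit
8 → hit
6 → miss, evict 5, frames [8, 6]
4 → miss, evict 6, frames [8, 4]
3 → miss, evict 4, frames [8, 3]
8 → hit
5 → miss, evict 3, frames [8, 5]
3 → miss, evict 5, frames [8, 3]
5 → miss, evict 3, frames [8, 5]
6 → miss, evict 5, frames [8, 6]
4 → miss, evict 6, frames [8, 4]
2 → miss, evict 4, frames [8, 2]
4 → miss, evict 2, frames [8, 4]
3 → miss, evict 4, frames [8, 3]
2 → miss, evict 3, frames [8, 2]
4 → miss, evict 2, frames [8, 4]
8 → hit
4 → hit
6 → miss, evict 4, frames [8, 6]
4 → miss, evict 6, frames [8, 4]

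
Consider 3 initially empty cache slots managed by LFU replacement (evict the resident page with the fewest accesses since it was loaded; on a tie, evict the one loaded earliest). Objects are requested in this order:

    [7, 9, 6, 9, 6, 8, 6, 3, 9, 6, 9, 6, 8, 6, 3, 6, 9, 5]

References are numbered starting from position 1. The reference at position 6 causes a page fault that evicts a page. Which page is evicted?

pos 1: 7 → fault, frames (7)
pos 2: 9 → fault, frames (7 9)
pos 3: 6 → fault, frames (7 9 6)
pos 4: 9 → hit
pos 5: 6 → hit
pos 6: 8 → fault, evict 7, frames (9 6 8)
At position 6, page 7 is evicted.

7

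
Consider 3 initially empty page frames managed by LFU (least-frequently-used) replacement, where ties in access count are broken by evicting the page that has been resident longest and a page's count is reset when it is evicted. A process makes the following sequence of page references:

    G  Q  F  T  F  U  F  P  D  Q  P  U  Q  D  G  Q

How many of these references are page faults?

14

G → miss, frames {G}
Q → miss, frames {G,Q}
F → miss, frames {G,Q,F}
T → miss, evict G, frames {Q,F,T}
F → hit
U → miss, evict Q, frames {F,T,U}
F → hit
P → miss, evict T, frames {F,U,P}
D → miss, evict U, frames {F,P,D}
Q → miss, evict P, frames {F,D,Q}
P → miss, evict D, frames {F,Q,P}
U → miss, evict Q, frames {F,P,U}
Q → miss, evict P, frames {F,U,Q}
D → miss, evict U, frames {F,Q,D}
G → miss, evict Q, frames {F,D,G}
Q → miss, evict D, frames {F,G,Q}
Page faults: 14.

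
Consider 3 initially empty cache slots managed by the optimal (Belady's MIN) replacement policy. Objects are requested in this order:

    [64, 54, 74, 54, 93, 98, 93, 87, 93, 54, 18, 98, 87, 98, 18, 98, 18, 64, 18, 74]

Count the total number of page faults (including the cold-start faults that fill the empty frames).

10

64 -> fault, frames {64}
54 -> fault, frames {64,54}
74 -> fault, frames {64,54,74}
54 -> hit
93 -> fault, evict 74, frames {64,54,93}
98 -> fault, evict 64, frames {54,93,98}
93 -> hit
87 -> fault, evict 98, frames {54,93,87}
93 -> hit
54 -> hit
18 -> fault, evict 93, frames {54,87,18}
98 -> fault, evict 54, frames {87,18,98}
87 -> hit
98 -> hit
18 -> hit
98 -> hit
18 -> hit
64 -> fault, evict 98, frames {87,18,64}
18 -> hit
74 -> fault, evict 64, frames {87,18,74}
Page faults: 10.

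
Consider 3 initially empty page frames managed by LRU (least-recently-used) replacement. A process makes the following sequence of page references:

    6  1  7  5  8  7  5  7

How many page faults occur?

6 -> fault, frames [6]
1 -> fault, frames [6, 1]
7 -> fault, frames [6, 1, 7]
5 -> fault, evict 6, frames [1, 7, 5]
8 -> fault, evict 1, frames [7, 5, 8]
7 -> hit
5 -> hit
7 -> hit
Page faults: 5.

5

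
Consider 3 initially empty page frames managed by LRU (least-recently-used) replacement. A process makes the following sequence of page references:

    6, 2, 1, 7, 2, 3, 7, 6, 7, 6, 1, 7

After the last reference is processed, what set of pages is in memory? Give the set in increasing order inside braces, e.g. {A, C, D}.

{1, 6, 7}

6 -> fault, frames {6}
2 -> fault, frames {6,2}
1 -> fault, frames {6,2,1}
7 -> fault, evict 6, frames {2,1,7}
2 -> hit
3 -> fault, evict 1, frames {7,2,3}
7 -> hit
6 -> fault, evict 2, frames {3,7,6}
7 -> hit
6 -> hit
1 -> fault, evict 3, frames {7,6,1}
7 -> hit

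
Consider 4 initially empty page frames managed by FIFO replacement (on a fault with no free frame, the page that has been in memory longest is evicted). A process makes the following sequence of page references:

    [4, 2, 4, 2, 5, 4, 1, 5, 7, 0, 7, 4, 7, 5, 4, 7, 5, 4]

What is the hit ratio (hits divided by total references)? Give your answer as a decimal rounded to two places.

0.56

4 -> miss, frames [4]
2 -> miss, frames [4, 2]
4 -> hit
2 -> hit
5 -> miss, frames [4, 2, 5]
4 -> hit
1 -> miss, frames [4, 2, 5, 1]
5 -> hit
7 -> miss, evict 4, frames [2, 5, 1, 7]
0 -> miss, evict 2, frames [5, 1, 7, 0]
7 -> hit
4 -> miss, evict 5, frames [1, 7, 0, 4]
7 -> hit
5 -> miss, evict 1, frames [7, 0, 4, 5]
4 -> hit
7 -> hit
5 -> hit
4 -> hit
Hits: 10 of 18 references → 10/18 = 0.5556.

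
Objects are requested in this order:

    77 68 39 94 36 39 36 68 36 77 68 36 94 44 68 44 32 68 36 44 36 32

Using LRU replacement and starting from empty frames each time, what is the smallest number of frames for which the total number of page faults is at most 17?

3

f=1: 22 faults
f=2: 18 faults
f=3: 14 faults
f=4: 10 faults
f=5: 7 faults
f=6: 7 faults
f=7: 7 faults
Smallest f with faults ≤ 17 is 3.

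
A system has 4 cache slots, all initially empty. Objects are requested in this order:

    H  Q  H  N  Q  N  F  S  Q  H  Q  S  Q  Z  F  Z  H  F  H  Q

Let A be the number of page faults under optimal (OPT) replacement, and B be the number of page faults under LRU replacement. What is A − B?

-3

Under OPT: F F . F . . F F . . . . . F . . . . . . → 6 faults.
Under LRU: F F . F . . F F . F . . . F F . F . . . → 9 faults.
A − B = 6 − 9 = -3.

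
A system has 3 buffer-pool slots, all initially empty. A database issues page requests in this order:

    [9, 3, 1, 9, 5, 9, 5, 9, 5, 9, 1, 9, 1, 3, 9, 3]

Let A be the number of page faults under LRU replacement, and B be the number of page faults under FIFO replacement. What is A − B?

-1

Under LRU: F F F . F . . . . . . . . F . . → 5 faults.
Under FIFO: F F F . F F . . . . . . . F . . → 6 faults.
A − B = 5 − 6 = -1.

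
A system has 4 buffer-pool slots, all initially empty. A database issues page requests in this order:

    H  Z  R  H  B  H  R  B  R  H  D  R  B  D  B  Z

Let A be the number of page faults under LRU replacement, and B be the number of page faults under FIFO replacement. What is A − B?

1

Under LRU: F F F . F . . . . . F . . . . F → 6 faults.
Under FIFO: F F F . F . . . . . F . . . . . → 5 faults.
A − B = 6 − 5 = 1.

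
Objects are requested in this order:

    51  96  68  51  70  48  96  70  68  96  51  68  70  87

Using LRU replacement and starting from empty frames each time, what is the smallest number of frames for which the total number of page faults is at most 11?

3

f=1: 14 faults
f=2: 14 faults
f=3: 10 faults
f=4: 9 faults
f=5: 6 faults
f=6: 6 faults
Smallest f with faults ≤ 11 is 3.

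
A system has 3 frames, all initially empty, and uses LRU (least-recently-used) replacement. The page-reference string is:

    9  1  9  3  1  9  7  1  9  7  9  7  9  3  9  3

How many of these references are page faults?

5

9 → miss, frames {9}
1 → miss, frames {9,1}
9 → hit
3 → miss, frames {1,9,3}
1 → hit
9 → hit
7 → miss, evict 3, frames {1,9,7}
1 → hit
9 → hit
7 → hit
9 → hit
7 → hit
9 → hit
3 → miss, evict 1, frames {7,9,3}
9 → hit
3 → hit
Page faults: 5.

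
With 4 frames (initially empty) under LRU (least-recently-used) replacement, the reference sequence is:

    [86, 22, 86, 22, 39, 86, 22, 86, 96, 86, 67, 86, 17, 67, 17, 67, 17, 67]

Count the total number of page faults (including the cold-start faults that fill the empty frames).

6

86 → fault, frames (86)
22 → fault, frames (86 22)
86 → hit
22 → hit
39 → fault, frames (86 22 39)
86 → hit
22 → hit
86 → hit
96 → fault, frames (39 22 86 96)
86 → hit
67 → fault, evict 39, frames (22 96 86 67)
86 → hit
17 → fault, evict 22, frames (96 67 86 17)
67 → hit
17 → hit
67 → hit
17 → hit
67 → hit
Page faults: 6.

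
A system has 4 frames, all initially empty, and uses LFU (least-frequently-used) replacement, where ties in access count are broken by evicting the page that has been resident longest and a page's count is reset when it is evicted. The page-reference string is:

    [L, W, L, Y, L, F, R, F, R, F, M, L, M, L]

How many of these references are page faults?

6

L -> fault, frames (L)
W -> fault, frames (L W)
L -> hit
Y -> fault, frames (L W Y)
L -> hit
F -> fault, frames (L W Y F)
R -> fault, evict W, frames (L Y F R)
F -> hit
R -> hit
F -> hit
M -> fault, evict Y, frames (L F R M)
L -> hit
M -> hit
L -> hit
Page faults: 6.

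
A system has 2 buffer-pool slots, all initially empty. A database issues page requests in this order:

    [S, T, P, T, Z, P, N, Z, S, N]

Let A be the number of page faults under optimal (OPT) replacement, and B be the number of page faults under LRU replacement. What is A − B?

Under OPT: F F F . F . F . F . → 6 faults.
Under LRU: F F F . F F F F F F → 9 faults.
A − B = 6 − 9 = -3.

-3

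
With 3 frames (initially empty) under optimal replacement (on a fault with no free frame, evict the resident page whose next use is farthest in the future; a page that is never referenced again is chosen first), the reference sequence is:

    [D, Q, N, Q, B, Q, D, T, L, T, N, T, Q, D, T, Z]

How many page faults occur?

D -> fault, frames (D)
Q -> fault, frames (D Q)
N -> fault, frames (D Q N)
Q -> hit
B -> fault, evict N, frames (D Q B)
Q -> hit
D -> hit
T -> fault, evict B, frames (D Q T)
L -> fault, evict D, frames (Q T L)
T -> hit
N -> fault, evict L, frames (Q T N)
T -> hit
Q -> hit
D -> fault, evict N, frames (Q T D)
T -> hit
Z -> fault, evict D, frames (Q T Z)
Page faults: 9.

9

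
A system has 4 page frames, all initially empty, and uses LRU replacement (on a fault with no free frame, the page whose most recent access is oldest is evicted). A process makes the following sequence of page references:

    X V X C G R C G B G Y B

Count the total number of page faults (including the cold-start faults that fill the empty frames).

7

X -> miss, frames {X}
V -> miss, frames {X,V}
X -> hit
C -> miss, frames {V,X,C}
G -> miss, frames {V,X,C,G}
R -> miss, evict V, frames {X,C,G,R}
C -> hit
G -> hit
B -> miss, evict X, frames {R,C,G,B}
G -> hit
Y -> miss, evict R, frames {C,B,G,Y}
B -> hit
Page faults: 7.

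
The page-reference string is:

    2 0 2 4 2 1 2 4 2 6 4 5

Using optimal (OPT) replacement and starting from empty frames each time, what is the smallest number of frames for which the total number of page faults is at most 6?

3

f=1: 12 faults
f=2: 7 faults
f=3: 6 faults
f=4: 6 faults
f=5: 6 faults
f=6: 6 faults
Smallest f with faults ≤ 6 is 3.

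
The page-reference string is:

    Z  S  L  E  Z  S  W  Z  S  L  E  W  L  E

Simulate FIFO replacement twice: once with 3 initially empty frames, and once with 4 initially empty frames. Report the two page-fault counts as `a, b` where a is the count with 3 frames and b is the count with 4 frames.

9, 10

3 frames: F F F F F F F . . F F . . . → 9 faults.
4 frames: F F F F . . F F F F F F . . → 10 faults.
10 > 9: adding a frame increased faults — Belady's anomaly.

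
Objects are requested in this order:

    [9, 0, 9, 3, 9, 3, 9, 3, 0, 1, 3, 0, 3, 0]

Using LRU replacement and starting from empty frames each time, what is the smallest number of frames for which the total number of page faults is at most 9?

f=1: 14 faults
f=2: 7 faults
f=3: 4 faults
f=4: 4 faults
Smallest f with faults ≤ 9 is 2.

2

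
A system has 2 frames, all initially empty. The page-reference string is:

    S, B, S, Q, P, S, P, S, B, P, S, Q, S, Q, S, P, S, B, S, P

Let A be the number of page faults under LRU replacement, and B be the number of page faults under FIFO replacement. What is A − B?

-1

Under LRU: F F . F F F . . F F F F . . . F . F . F → 12 faults.
Under FIFO: F F . F F F . . F F F F . . . F F F . F → 13 faults.
A − B = 12 − 13 = -1.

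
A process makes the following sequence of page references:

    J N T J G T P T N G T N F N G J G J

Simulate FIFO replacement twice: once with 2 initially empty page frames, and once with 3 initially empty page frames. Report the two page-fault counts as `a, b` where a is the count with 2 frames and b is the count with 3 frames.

2 frames: F F F F F F F . F F F F F . F F . . → 14 faults.
3 frames: F F F . F . F . F . F . F . F F . . → 10 faults.
10 < 14: adding a frame reduced faults, as is typical.

14, 10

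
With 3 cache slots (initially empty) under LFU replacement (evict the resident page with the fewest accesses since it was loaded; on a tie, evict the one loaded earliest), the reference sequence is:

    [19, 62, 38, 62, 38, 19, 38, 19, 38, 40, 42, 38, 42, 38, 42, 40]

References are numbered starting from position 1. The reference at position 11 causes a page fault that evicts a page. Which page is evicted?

pos 1: 19 -> fault, frames (19)
pos 2: 62 -> fault, frames (19 62)
pos 3: 38 -> fault, frames (19 62 38)
pos 4: 62 -> hit
pos 5: 38 -> hit
pos 6: 19 -> hit
pos 7: 38 -> hit
pos 8: 19 -> hit
pos 9: 38 -> hit
pos 10: 40 -> fault, evict 62, frames (19 38 40)
pos 11: 42 -> fault, evict 40, frames (19 38 42)
At position 11, page 40 is evicted.

40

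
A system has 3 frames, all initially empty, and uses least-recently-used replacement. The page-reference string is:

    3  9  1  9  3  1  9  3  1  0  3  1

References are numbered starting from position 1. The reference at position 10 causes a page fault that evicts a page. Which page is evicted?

9

pos 1: 3: miss, frames (3)
pos 2: 9: miss, frames (3 9)
pos 3: 1: miss, frames (3 9 1)
pos 4: 9: hit
pos 5: 3: hit
pos 6: 1: hit
pos 7: 9: hit
pos 8: 3: hit
pos 9: 1: hit
pos 10: 0: miss, evict 9, frames (3 1 0)
At position 10, page 9 is evicted.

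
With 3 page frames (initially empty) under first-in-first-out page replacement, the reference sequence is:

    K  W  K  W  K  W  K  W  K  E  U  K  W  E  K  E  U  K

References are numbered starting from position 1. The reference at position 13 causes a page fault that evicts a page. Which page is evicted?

pos 1: K: fault, frames (K)
pos 2: W: fault, frames (K W)
pos 3: K: hit
pos 4: W: hit
pos 5: K: hit
pos 6: W: hit
pos 7: K: hit
pos 8: W: hit
pos 9: K: hit
pos 10: E: fault, frames (K W E)
pos 11: U: fault, evict K, frames (W E U)
pos 12: K: fault, evict W, frames (E U K)
pos 13: W: fault, evict E, frames (U K W)
At position 13, page E is evicted.

E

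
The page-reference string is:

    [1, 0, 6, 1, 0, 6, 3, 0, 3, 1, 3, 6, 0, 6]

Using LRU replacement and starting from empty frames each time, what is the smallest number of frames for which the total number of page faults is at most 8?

f=1: 14 faults
f=2: 11 faults
f=3: 7 faults
f=4: 4 faults
Smallest f with faults ≤ 8 is 3.

3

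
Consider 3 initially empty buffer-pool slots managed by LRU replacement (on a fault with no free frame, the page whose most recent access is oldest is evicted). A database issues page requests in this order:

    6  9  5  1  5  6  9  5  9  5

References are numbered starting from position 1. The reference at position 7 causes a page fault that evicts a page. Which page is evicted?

pos 1: 6 -> fault, frames {6}
pos 2: 9 -> fault, frames {6,9}
pos 3: 5 -> fault, frames {6,9,5}
pos 4: 1 -> fault, evict 6, frames {9,5,1}
pos 5: 5 -> hit
pos 6: 6 -> fault, evict 9, frames {1,5,6}
pos 7: 9 -> fault, evict 1, frames {5,6,9}
At position 7, page 1 is evicted.

1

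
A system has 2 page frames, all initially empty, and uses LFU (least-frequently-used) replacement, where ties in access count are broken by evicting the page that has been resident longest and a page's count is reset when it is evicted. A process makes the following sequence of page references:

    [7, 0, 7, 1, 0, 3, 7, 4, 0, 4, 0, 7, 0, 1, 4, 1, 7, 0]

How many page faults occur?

7 -> fault, frames (7)
0 -> fault, frames (7 0)
7 -> hit
1 -> fault, evict 0, frames (7 1)
0 -> fault, evict 1, frames (7 0)
3 -> fault, evict 0, frames (7 3)
7 -> hit
4 -> fault, evict 3, frames (7 4)
0 -> fault, evict 4, frames (7 0)
4 -> fault, evict 0, frames (7 4)
0 -> fault, evict 4, frames (7 0)
7 -> hit
0 -> hit
1 -> fault, evict 0, frames (7 1)
4 -> fault, evict 1, frames (7 4)
1 -> fault, evict 4, frames (7 1)
7 -> hit
0 -> fault, evict 1, frames (7 0)
Page faults: 13.

13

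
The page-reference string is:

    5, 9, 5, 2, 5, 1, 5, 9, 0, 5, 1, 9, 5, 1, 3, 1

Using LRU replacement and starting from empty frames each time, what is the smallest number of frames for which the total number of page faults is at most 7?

f=1: 16 faults
f=2: 12 faults
f=3: 9 faults
f=4: 6 faults
f=5: 6 faults
f=6: 6 faults
Smallest f with faults ≤ 7 is 4.

4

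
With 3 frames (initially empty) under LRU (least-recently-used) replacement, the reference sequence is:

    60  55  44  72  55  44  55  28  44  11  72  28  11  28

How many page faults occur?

8

60: miss, frames (60)
55: miss, frames (60 55)
44: miss, frames (60 55 44)
72: miss, evict 60, frames (55 44 72)
55: hit
44: hit
55: hit
28: miss, evict 72, frames (44 55 28)
44: hit
11: miss, evict 55, frames (28 44 11)
72: miss, evict 28, frames (44 11 72)
28: miss, evict 44, frames (11 72 28)
11: hit
28: hit
Page faults: 8.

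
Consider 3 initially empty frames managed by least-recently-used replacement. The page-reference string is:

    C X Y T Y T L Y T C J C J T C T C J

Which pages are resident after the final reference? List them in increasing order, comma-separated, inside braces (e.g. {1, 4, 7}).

C: miss, frames {C}
X: miss, frames {C,X}
Y: miss, frames {C,X,Y}
T: miss, evict C, frames {X,Y,T}
Y: hit
T: hit
L: miss, evict X, frames {Y,T,L}
Y: hit
T: hit
C: miss, evict L, frames {Y,T,C}
J: miss, evict Y, frames {T,C,J}
C: hit
J: hit
T: hit
C: hit
T: hit
C: hit
J: hit

{C, J, T}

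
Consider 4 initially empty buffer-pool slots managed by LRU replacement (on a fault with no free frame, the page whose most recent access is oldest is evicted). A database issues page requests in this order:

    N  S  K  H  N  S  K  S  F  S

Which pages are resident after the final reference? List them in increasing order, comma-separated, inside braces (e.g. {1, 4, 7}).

{F, K, N, S}

N -> fault, frames [N]
S -> fault, frames [N, S]
K -> fault, frames [N, S, K]
H -> fault, frames [N, S, K, H]
N -> hit
S -> hit
K -> hit
S -> hit
F -> fault, evict H, frames [N, K, S, F]
S -> hit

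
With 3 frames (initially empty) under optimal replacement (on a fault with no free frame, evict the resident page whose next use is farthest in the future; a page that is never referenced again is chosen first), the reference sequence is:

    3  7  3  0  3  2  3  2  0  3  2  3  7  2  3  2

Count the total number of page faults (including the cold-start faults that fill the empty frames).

5

3 → miss, frames [3]
7 → miss, frames [3, 7]
3 → hit
0 → miss, frames [3, 7, 0]
3 → hit
2 → miss, evict 7, frames [3, 0, 2]
3 → hit
2 → hit
0 → hit
3 → hit
2 → hit
3 → hit
7 → miss, evict 0, frames [3, 2, 7]
2 → hit
3 → hit
2 → hit
Page faults: 5.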